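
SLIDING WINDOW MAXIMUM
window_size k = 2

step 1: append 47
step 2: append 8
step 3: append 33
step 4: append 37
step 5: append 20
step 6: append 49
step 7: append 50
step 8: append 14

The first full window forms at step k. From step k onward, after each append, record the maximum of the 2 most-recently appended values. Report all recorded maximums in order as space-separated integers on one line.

Answer: 47 33 37 37 49 50 50

Derivation:
step 1: append 47 -> window=[47] (not full yet)
step 2: append 8 -> window=[47, 8] -> max=47
step 3: append 33 -> window=[8, 33] -> max=33
step 4: append 37 -> window=[33, 37] -> max=37
step 5: append 20 -> window=[37, 20] -> max=37
step 6: append 49 -> window=[20, 49] -> max=49
step 7: append 50 -> window=[49, 50] -> max=50
step 8: append 14 -> window=[50, 14] -> max=50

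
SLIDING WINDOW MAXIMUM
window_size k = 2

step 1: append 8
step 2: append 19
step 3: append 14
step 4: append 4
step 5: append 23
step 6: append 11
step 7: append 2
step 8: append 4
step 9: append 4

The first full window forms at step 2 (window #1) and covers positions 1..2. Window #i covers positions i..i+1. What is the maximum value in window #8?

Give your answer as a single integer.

Answer: 4

Derivation:
step 1: append 8 -> window=[8] (not full yet)
step 2: append 19 -> window=[8, 19] -> max=19
step 3: append 14 -> window=[19, 14] -> max=19
step 4: append 4 -> window=[14, 4] -> max=14
step 5: append 23 -> window=[4, 23] -> max=23
step 6: append 11 -> window=[23, 11] -> max=23
step 7: append 2 -> window=[11, 2] -> max=11
step 8: append 4 -> window=[2, 4] -> max=4
step 9: append 4 -> window=[4, 4] -> max=4
Window #8 max = 4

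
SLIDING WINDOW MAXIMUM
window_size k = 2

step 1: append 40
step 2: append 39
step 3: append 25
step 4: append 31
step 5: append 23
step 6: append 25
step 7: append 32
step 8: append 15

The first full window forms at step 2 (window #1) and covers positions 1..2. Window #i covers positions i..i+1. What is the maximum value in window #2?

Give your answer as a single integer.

step 1: append 40 -> window=[40] (not full yet)
step 2: append 39 -> window=[40, 39] -> max=40
step 3: append 25 -> window=[39, 25] -> max=39
Window #2 max = 39

Answer: 39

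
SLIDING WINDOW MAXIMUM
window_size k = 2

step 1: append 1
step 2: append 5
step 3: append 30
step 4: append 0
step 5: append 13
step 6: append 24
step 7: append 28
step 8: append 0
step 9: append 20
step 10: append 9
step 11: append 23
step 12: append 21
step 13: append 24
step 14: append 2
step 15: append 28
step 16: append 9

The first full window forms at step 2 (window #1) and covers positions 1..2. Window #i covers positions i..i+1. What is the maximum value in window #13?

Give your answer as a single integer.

Answer: 24

Derivation:
step 1: append 1 -> window=[1] (not full yet)
step 2: append 5 -> window=[1, 5] -> max=5
step 3: append 30 -> window=[5, 30] -> max=30
step 4: append 0 -> window=[30, 0] -> max=30
step 5: append 13 -> window=[0, 13] -> max=13
step 6: append 24 -> window=[13, 24] -> max=24
step 7: append 28 -> window=[24, 28] -> max=28
step 8: append 0 -> window=[28, 0] -> max=28
step 9: append 20 -> window=[0, 20] -> max=20
step 10: append 9 -> window=[20, 9] -> max=20
step 11: append 23 -> window=[9, 23] -> max=23
step 12: append 21 -> window=[23, 21] -> max=23
step 13: append 24 -> window=[21, 24] -> max=24
step 14: append 2 -> window=[24, 2] -> max=24
Window #13 max = 24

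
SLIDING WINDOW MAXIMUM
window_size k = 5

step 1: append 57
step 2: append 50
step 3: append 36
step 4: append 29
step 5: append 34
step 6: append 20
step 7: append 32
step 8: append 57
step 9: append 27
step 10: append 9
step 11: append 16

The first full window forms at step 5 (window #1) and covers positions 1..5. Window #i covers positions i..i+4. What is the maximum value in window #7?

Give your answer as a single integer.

step 1: append 57 -> window=[57] (not full yet)
step 2: append 50 -> window=[57, 50] (not full yet)
step 3: append 36 -> window=[57, 50, 36] (not full yet)
step 4: append 29 -> window=[57, 50, 36, 29] (not full yet)
step 5: append 34 -> window=[57, 50, 36, 29, 34] -> max=57
step 6: append 20 -> window=[50, 36, 29, 34, 20] -> max=50
step 7: append 32 -> window=[36, 29, 34, 20, 32] -> max=36
step 8: append 57 -> window=[29, 34, 20, 32, 57] -> max=57
step 9: append 27 -> window=[34, 20, 32, 57, 27] -> max=57
step 10: append 9 -> window=[20, 32, 57, 27, 9] -> max=57
step 11: append 16 -> window=[32, 57, 27, 9, 16] -> max=57
Window #7 max = 57

Answer: 57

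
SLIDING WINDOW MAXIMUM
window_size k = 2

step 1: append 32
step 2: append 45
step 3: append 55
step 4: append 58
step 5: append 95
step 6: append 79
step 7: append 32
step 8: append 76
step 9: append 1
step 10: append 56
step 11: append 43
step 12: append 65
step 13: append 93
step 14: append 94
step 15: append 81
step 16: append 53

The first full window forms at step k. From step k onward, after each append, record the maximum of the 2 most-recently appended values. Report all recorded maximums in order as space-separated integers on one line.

step 1: append 32 -> window=[32] (not full yet)
step 2: append 45 -> window=[32, 45] -> max=45
step 3: append 55 -> window=[45, 55] -> max=55
step 4: append 58 -> window=[55, 58] -> max=58
step 5: append 95 -> window=[58, 95] -> max=95
step 6: append 79 -> window=[95, 79] -> max=95
step 7: append 32 -> window=[79, 32] -> max=79
step 8: append 76 -> window=[32, 76] -> max=76
step 9: append 1 -> window=[76, 1] -> max=76
step 10: append 56 -> window=[1, 56] -> max=56
step 11: append 43 -> window=[56, 43] -> max=56
step 12: append 65 -> window=[43, 65] -> max=65
step 13: append 93 -> window=[65, 93] -> max=93
step 14: append 94 -> window=[93, 94] -> max=94
step 15: append 81 -> window=[94, 81] -> max=94
step 16: append 53 -> window=[81, 53] -> max=81

Answer: 45 55 58 95 95 79 76 76 56 56 65 93 94 94 81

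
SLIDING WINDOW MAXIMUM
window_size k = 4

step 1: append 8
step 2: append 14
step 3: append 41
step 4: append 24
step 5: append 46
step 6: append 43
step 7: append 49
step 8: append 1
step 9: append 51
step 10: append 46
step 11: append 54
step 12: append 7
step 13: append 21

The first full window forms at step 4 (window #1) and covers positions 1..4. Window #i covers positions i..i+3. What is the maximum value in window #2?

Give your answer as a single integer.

step 1: append 8 -> window=[8] (not full yet)
step 2: append 14 -> window=[8, 14] (not full yet)
step 3: append 41 -> window=[8, 14, 41] (not full yet)
step 4: append 24 -> window=[8, 14, 41, 24] -> max=41
step 5: append 46 -> window=[14, 41, 24, 46] -> max=46
Window #2 max = 46

Answer: 46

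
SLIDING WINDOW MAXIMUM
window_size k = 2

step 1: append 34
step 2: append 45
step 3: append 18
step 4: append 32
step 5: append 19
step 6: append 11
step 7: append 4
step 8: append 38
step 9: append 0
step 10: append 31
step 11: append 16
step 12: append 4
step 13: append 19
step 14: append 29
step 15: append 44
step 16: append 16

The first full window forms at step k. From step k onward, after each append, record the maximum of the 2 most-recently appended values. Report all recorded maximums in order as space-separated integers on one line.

Answer: 45 45 32 32 19 11 38 38 31 31 16 19 29 44 44

Derivation:
step 1: append 34 -> window=[34] (not full yet)
step 2: append 45 -> window=[34, 45] -> max=45
step 3: append 18 -> window=[45, 18] -> max=45
step 4: append 32 -> window=[18, 32] -> max=32
step 5: append 19 -> window=[32, 19] -> max=32
step 6: append 11 -> window=[19, 11] -> max=19
step 7: append 4 -> window=[11, 4] -> max=11
step 8: append 38 -> window=[4, 38] -> max=38
step 9: append 0 -> window=[38, 0] -> max=38
step 10: append 31 -> window=[0, 31] -> max=31
step 11: append 16 -> window=[31, 16] -> max=31
step 12: append 4 -> window=[16, 4] -> max=16
step 13: append 19 -> window=[4, 19] -> max=19
step 14: append 29 -> window=[19, 29] -> max=29
step 15: append 44 -> window=[29, 44] -> max=44
step 16: append 16 -> window=[44, 16] -> max=44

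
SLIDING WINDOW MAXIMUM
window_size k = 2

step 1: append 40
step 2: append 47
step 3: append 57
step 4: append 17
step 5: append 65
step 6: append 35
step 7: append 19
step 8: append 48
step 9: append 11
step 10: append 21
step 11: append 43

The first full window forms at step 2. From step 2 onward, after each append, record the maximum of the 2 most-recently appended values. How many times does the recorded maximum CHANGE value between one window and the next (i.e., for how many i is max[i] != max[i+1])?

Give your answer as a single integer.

step 1: append 40 -> window=[40] (not full yet)
step 2: append 47 -> window=[40, 47] -> max=47
step 3: append 57 -> window=[47, 57] -> max=57
step 4: append 17 -> window=[57, 17] -> max=57
step 5: append 65 -> window=[17, 65] -> max=65
step 6: append 35 -> window=[65, 35] -> max=65
step 7: append 19 -> window=[35, 19] -> max=35
step 8: append 48 -> window=[19, 48] -> max=48
step 9: append 11 -> window=[48, 11] -> max=48
step 10: append 21 -> window=[11, 21] -> max=21
step 11: append 43 -> window=[21, 43] -> max=43
Recorded maximums: 47 57 57 65 65 35 48 48 21 43
Changes between consecutive maximums: 6

Answer: 6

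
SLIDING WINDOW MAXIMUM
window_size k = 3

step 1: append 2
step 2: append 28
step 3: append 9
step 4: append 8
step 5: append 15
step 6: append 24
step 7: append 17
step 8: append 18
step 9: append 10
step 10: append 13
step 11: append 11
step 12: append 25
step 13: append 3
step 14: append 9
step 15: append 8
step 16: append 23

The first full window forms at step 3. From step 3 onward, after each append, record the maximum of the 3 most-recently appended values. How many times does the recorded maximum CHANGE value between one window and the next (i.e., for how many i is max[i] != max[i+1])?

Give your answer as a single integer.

Answer: 7

Derivation:
step 1: append 2 -> window=[2] (not full yet)
step 2: append 28 -> window=[2, 28] (not full yet)
step 3: append 9 -> window=[2, 28, 9] -> max=28
step 4: append 8 -> window=[28, 9, 8] -> max=28
step 5: append 15 -> window=[9, 8, 15] -> max=15
step 6: append 24 -> window=[8, 15, 24] -> max=24
step 7: append 17 -> window=[15, 24, 17] -> max=24
step 8: append 18 -> window=[24, 17, 18] -> max=24
step 9: append 10 -> window=[17, 18, 10] -> max=18
step 10: append 13 -> window=[18, 10, 13] -> max=18
step 11: append 11 -> window=[10, 13, 11] -> max=13
step 12: append 25 -> window=[13, 11, 25] -> max=25
step 13: append 3 -> window=[11, 25, 3] -> max=25
step 14: append 9 -> window=[25, 3, 9] -> max=25
step 15: append 8 -> window=[3, 9, 8] -> max=9
step 16: append 23 -> window=[9, 8, 23] -> max=23
Recorded maximums: 28 28 15 24 24 24 18 18 13 25 25 25 9 23
Changes between consecutive maximums: 7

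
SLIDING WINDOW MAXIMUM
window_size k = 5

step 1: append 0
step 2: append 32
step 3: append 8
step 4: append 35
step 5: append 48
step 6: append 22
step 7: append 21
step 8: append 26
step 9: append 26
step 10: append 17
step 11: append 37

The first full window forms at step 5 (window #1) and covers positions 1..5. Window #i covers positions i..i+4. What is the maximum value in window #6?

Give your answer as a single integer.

step 1: append 0 -> window=[0] (not full yet)
step 2: append 32 -> window=[0, 32] (not full yet)
step 3: append 8 -> window=[0, 32, 8] (not full yet)
step 4: append 35 -> window=[0, 32, 8, 35] (not full yet)
step 5: append 48 -> window=[0, 32, 8, 35, 48] -> max=48
step 6: append 22 -> window=[32, 8, 35, 48, 22] -> max=48
step 7: append 21 -> window=[8, 35, 48, 22, 21] -> max=48
step 8: append 26 -> window=[35, 48, 22, 21, 26] -> max=48
step 9: append 26 -> window=[48, 22, 21, 26, 26] -> max=48
step 10: append 17 -> window=[22, 21, 26, 26, 17] -> max=26
Window #6 max = 26

Answer: 26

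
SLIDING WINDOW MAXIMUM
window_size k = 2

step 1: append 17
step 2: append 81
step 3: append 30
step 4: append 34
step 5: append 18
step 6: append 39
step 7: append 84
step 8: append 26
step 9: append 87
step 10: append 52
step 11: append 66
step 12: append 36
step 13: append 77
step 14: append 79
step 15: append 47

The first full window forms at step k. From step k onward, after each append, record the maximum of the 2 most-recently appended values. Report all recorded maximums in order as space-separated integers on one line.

step 1: append 17 -> window=[17] (not full yet)
step 2: append 81 -> window=[17, 81] -> max=81
step 3: append 30 -> window=[81, 30] -> max=81
step 4: append 34 -> window=[30, 34] -> max=34
step 5: append 18 -> window=[34, 18] -> max=34
step 6: append 39 -> window=[18, 39] -> max=39
step 7: append 84 -> window=[39, 84] -> max=84
step 8: append 26 -> window=[84, 26] -> max=84
step 9: append 87 -> window=[26, 87] -> max=87
step 10: append 52 -> window=[87, 52] -> max=87
step 11: append 66 -> window=[52, 66] -> max=66
step 12: append 36 -> window=[66, 36] -> max=66
step 13: append 77 -> window=[36, 77] -> max=77
step 14: append 79 -> window=[77, 79] -> max=79
step 15: append 47 -> window=[79, 47] -> max=79

Answer: 81 81 34 34 39 84 84 87 87 66 66 77 79 79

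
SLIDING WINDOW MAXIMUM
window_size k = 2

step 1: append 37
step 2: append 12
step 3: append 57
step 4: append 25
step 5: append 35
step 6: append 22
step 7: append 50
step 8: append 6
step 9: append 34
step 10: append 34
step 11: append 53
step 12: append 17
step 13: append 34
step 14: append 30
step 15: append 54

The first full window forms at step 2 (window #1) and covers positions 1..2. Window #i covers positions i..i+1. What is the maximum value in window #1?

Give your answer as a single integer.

Answer: 37

Derivation:
step 1: append 37 -> window=[37] (not full yet)
step 2: append 12 -> window=[37, 12] -> max=37
Window #1 max = 37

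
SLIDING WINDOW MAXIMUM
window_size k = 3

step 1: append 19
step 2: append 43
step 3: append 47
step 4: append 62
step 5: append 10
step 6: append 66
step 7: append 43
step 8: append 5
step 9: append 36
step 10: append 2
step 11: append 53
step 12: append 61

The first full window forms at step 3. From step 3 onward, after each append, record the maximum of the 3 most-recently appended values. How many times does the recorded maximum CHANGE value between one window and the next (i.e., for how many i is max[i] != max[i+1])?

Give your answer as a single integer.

Answer: 6

Derivation:
step 1: append 19 -> window=[19] (not full yet)
step 2: append 43 -> window=[19, 43] (not full yet)
step 3: append 47 -> window=[19, 43, 47] -> max=47
step 4: append 62 -> window=[43, 47, 62] -> max=62
step 5: append 10 -> window=[47, 62, 10] -> max=62
step 6: append 66 -> window=[62, 10, 66] -> max=66
step 7: append 43 -> window=[10, 66, 43] -> max=66
step 8: append 5 -> window=[66, 43, 5] -> max=66
step 9: append 36 -> window=[43, 5, 36] -> max=43
step 10: append 2 -> window=[5, 36, 2] -> max=36
step 11: append 53 -> window=[36, 2, 53] -> max=53
step 12: append 61 -> window=[2, 53, 61] -> max=61
Recorded maximums: 47 62 62 66 66 66 43 36 53 61
Changes between consecutive maximums: 6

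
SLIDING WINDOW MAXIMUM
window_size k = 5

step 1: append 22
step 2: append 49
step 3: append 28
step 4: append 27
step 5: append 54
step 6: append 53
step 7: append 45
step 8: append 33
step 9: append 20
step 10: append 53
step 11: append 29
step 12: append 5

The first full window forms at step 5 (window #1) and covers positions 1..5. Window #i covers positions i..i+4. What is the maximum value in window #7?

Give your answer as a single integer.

step 1: append 22 -> window=[22] (not full yet)
step 2: append 49 -> window=[22, 49] (not full yet)
step 3: append 28 -> window=[22, 49, 28] (not full yet)
step 4: append 27 -> window=[22, 49, 28, 27] (not full yet)
step 5: append 54 -> window=[22, 49, 28, 27, 54] -> max=54
step 6: append 53 -> window=[49, 28, 27, 54, 53] -> max=54
step 7: append 45 -> window=[28, 27, 54, 53, 45] -> max=54
step 8: append 33 -> window=[27, 54, 53, 45, 33] -> max=54
step 9: append 20 -> window=[54, 53, 45, 33, 20] -> max=54
step 10: append 53 -> window=[53, 45, 33, 20, 53] -> max=53
step 11: append 29 -> window=[45, 33, 20, 53, 29] -> max=53
Window #7 max = 53

Answer: 53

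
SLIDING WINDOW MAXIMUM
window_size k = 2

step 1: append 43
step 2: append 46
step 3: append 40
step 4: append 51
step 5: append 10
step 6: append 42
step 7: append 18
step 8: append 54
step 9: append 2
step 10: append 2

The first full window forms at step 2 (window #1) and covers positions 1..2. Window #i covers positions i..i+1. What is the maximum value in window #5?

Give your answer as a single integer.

step 1: append 43 -> window=[43] (not full yet)
step 2: append 46 -> window=[43, 46] -> max=46
step 3: append 40 -> window=[46, 40] -> max=46
step 4: append 51 -> window=[40, 51] -> max=51
step 5: append 10 -> window=[51, 10] -> max=51
step 6: append 42 -> window=[10, 42] -> max=42
Window #5 max = 42

Answer: 42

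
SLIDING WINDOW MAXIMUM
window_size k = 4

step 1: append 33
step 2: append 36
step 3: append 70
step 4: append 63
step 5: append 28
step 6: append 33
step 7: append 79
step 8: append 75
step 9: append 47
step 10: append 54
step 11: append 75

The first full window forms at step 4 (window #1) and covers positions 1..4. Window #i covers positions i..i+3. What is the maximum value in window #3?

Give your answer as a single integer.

Answer: 70

Derivation:
step 1: append 33 -> window=[33] (not full yet)
step 2: append 36 -> window=[33, 36] (not full yet)
step 3: append 70 -> window=[33, 36, 70] (not full yet)
step 4: append 63 -> window=[33, 36, 70, 63] -> max=70
step 5: append 28 -> window=[36, 70, 63, 28] -> max=70
step 6: append 33 -> window=[70, 63, 28, 33] -> max=70
Window #3 max = 70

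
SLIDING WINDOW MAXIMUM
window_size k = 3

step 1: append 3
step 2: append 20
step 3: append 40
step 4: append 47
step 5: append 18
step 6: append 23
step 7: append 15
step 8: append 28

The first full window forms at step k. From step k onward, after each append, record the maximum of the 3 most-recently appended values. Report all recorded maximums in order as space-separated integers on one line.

Answer: 40 47 47 47 23 28

Derivation:
step 1: append 3 -> window=[3] (not full yet)
step 2: append 20 -> window=[3, 20] (not full yet)
step 3: append 40 -> window=[3, 20, 40] -> max=40
step 4: append 47 -> window=[20, 40, 47] -> max=47
step 5: append 18 -> window=[40, 47, 18] -> max=47
step 6: append 23 -> window=[47, 18, 23] -> max=47
step 7: append 15 -> window=[18, 23, 15] -> max=23
step 8: append 28 -> window=[23, 15, 28] -> max=28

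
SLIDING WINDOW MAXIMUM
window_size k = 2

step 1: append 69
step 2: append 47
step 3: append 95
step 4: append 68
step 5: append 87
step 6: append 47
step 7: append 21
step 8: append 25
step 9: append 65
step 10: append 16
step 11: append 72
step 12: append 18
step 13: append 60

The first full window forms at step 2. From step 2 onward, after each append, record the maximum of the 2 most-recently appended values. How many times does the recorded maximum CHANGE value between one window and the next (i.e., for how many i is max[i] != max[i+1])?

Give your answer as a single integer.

Answer: 7

Derivation:
step 1: append 69 -> window=[69] (not full yet)
step 2: append 47 -> window=[69, 47] -> max=69
step 3: append 95 -> window=[47, 95] -> max=95
step 4: append 68 -> window=[95, 68] -> max=95
step 5: append 87 -> window=[68, 87] -> max=87
step 6: append 47 -> window=[87, 47] -> max=87
step 7: append 21 -> window=[47, 21] -> max=47
step 8: append 25 -> window=[21, 25] -> max=25
step 9: append 65 -> window=[25, 65] -> max=65
step 10: append 16 -> window=[65, 16] -> max=65
step 11: append 72 -> window=[16, 72] -> max=72
step 12: append 18 -> window=[72, 18] -> max=72
step 13: append 60 -> window=[18, 60] -> max=60
Recorded maximums: 69 95 95 87 87 47 25 65 65 72 72 60
Changes between consecutive maximums: 7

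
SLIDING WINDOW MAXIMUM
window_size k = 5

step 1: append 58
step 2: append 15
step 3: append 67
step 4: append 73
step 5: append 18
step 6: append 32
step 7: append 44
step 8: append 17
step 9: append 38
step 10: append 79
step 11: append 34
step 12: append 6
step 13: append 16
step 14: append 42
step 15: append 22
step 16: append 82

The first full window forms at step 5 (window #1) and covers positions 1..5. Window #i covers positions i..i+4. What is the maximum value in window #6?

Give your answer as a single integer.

Answer: 79

Derivation:
step 1: append 58 -> window=[58] (not full yet)
step 2: append 15 -> window=[58, 15] (not full yet)
step 3: append 67 -> window=[58, 15, 67] (not full yet)
step 4: append 73 -> window=[58, 15, 67, 73] (not full yet)
step 5: append 18 -> window=[58, 15, 67, 73, 18] -> max=73
step 6: append 32 -> window=[15, 67, 73, 18, 32] -> max=73
step 7: append 44 -> window=[67, 73, 18, 32, 44] -> max=73
step 8: append 17 -> window=[73, 18, 32, 44, 17] -> max=73
step 9: append 38 -> window=[18, 32, 44, 17, 38] -> max=44
step 10: append 79 -> window=[32, 44, 17, 38, 79] -> max=79
Window #6 max = 79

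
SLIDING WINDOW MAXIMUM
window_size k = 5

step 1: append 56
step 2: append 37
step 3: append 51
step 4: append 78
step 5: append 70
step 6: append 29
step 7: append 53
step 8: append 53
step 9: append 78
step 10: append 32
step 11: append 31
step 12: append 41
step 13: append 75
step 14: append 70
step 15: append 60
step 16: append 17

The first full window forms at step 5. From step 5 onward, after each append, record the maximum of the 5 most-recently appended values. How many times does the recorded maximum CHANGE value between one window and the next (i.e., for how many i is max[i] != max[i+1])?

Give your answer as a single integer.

step 1: append 56 -> window=[56] (not full yet)
step 2: append 37 -> window=[56, 37] (not full yet)
step 3: append 51 -> window=[56, 37, 51] (not full yet)
step 4: append 78 -> window=[56, 37, 51, 78] (not full yet)
step 5: append 70 -> window=[56, 37, 51, 78, 70] -> max=78
step 6: append 29 -> window=[37, 51, 78, 70, 29] -> max=78
step 7: append 53 -> window=[51, 78, 70, 29, 53] -> max=78
step 8: append 53 -> window=[78, 70, 29, 53, 53] -> max=78
step 9: append 78 -> window=[70, 29, 53, 53, 78] -> max=78
step 10: append 32 -> window=[29, 53, 53, 78, 32] -> max=78
step 11: append 31 -> window=[53, 53, 78, 32, 31] -> max=78
step 12: append 41 -> window=[53, 78, 32, 31, 41] -> max=78
step 13: append 75 -> window=[78, 32, 31, 41, 75] -> max=78
step 14: append 70 -> window=[32, 31, 41, 75, 70] -> max=75
step 15: append 60 -> window=[31, 41, 75, 70, 60] -> max=75
step 16: append 17 -> window=[41, 75, 70, 60, 17] -> max=75
Recorded maximums: 78 78 78 78 78 78 78 78 78 75 75 75
Changes between consecutive maximums: 1

Answer: 1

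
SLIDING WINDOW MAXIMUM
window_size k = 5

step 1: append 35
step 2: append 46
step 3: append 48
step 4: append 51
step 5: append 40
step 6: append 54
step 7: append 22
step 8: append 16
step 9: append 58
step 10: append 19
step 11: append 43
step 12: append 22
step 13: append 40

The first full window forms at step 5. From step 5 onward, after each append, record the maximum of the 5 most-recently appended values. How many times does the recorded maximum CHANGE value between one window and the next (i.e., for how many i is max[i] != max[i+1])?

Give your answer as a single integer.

Answer: 2

Derivation:
step 1: append 35 -> window=[35] (not full yet)
step 2: append 46 -> window=[35, 46] (not full yet)
step 3: append 48 -> window=[35, 46, 48] (not full yet)
step 4: append 51 -> window=[35, 46, 48, 51] (not full yet)
step 5: append 40 -> window=[35, 46, 48, 51, 40] -> max=51
step 6: append 54 -> window=[46, 48, 51, 40, 54] -> max=54
step 7: append 22 -> window=[48, 51, 40, 54, 22] -> max=54
step 8: append 16 -> window=[51, 40, 54, 22, 16] -> max=54
step 9: append 58 -> window=[40, 54, 22, 16, 58] -> max=58
step 10: append 19 -> window=[54, 22, 16, 58, 19] -> max=58
step 11: append 43 -> window=[22, 16, 58, 19, 43] -> max=58
step 12: append 22 -> window=[16, 58, 19, 43, 22] -> max=58
step 13: append 40 -> window=[58, 19, 43, 22, 40] -> max=58
Recorded maximums: 51 54 54 54 58 58 58 58 58
Changes between consecutive maximums: 2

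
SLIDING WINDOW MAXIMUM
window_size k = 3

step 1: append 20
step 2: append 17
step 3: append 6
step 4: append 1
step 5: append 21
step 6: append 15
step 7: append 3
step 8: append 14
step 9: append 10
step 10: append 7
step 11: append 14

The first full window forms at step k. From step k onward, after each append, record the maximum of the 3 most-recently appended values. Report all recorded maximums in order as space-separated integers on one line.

Answer: 20 17 21 21 21 15 14 14 14

Derivation:
step 1: append 20 -> window=[20] (not full yet)
step 2: append 17 -> window=[20, 17] (not full yet)
step 3: append 6 -> window=[20, 17, 6] -> max=20
step 4: append 1 -> window=[17, 6, 1] -> max=17
step 5: append 21 -> window=[6, 1, 21] -> max=21
step 6: append 15 -> window=[1, 21, 15] -> max=21
step 7: append 3 -> window=[21, 15, 3] -> max=21
step 8: append 14 -> window=[15, 3, 14] -> max=15
step 9: append 10 -> window=[3, 14, 10] -> max=14
step 10: append 7 -> window=[14, 10, 7] -> max=14
step 11: append 14 -> window=[10, 7, 14] -> max=14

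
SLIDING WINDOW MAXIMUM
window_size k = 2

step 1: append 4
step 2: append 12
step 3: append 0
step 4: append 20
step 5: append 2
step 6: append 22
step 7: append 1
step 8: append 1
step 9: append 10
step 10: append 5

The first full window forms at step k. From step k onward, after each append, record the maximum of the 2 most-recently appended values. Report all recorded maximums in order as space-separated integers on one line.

Answer: 12 12 20 20 22 22 1 10 10

Derivation:
step 1: append 4 -> window=[4] (not full yet)
step 2: append 12 -> window=[4, 12] -> max=12
step 3: append 0 -> window=[12, 0] -> max=12
step 4: append 20 -> window=[0, 20] -> max=20
step 5: append 2 -> window=[20, 2] -> max=20
step 6: append 22 -> window=[2, 22] -> max=22
step 7: append 1 -> window=[22, 1] -> max=22
step 8: append 1 -> window=[1, 1] -> max=1
step 9: append 10 -> window=[1, 10] -> max=10
step 10: append 5 -> window=[10, 5] -> max=10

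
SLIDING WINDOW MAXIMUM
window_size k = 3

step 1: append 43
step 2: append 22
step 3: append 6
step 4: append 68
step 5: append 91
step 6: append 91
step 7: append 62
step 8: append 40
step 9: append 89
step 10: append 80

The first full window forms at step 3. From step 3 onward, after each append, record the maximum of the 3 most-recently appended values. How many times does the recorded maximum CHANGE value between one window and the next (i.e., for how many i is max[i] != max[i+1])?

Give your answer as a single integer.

Answer: 3

Derivation:
step 1: append 43 -> window=[43] (not full yet)
step 2: append 22 -> window=[43, 22] (not full yet)
step 3: append 6 -> window=[43, 22, 6] -> max=43
step 4: append 68 -> window=[22, 6, 68] -> max=68
step 5: append 91 -> window=[6, 68, 91] -> max=91
step 6: append 91 -> window=[68, 91, 91] -> max=91
step 7: append 62 -> window=[91, 91, 62] -> max=91
step 8: append 40 -> window=[91, 62, 40] -> max=91
step 9: append 89 -> window=[62, 40, 89] -> max=89
step 10: append 80 -> window=[40, 89, 80] -> max=89
Recorded maximums: 43 68 91 91 91 91 89 89
Changes between consecutive maximums: 3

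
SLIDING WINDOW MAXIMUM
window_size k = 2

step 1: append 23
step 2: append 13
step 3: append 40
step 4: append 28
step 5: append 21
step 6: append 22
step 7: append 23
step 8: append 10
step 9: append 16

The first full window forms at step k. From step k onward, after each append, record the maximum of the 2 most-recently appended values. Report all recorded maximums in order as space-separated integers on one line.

step 1: append 23 -> window=[23] (not full yet)
step 2: append 13 -> window=[23, 13] -> max=23
step 3: append 40 -> window=[13, 40] -> max=40
step 4: append 28 -> window=[40, 28] -> max=40
step 5: append 21 -> window=[28, 21] -> max=28
step 6: append 22 -> window=[21, 22] -> max=22
step 7: append 23 -> window=[22, 23] -> max=23
step 8: append 10 -> window=[23, 10] -> max=23
step 9: append 16 -> window=[10, 16] -> max=16

Answer: 23 40 40 28 22 23 23 16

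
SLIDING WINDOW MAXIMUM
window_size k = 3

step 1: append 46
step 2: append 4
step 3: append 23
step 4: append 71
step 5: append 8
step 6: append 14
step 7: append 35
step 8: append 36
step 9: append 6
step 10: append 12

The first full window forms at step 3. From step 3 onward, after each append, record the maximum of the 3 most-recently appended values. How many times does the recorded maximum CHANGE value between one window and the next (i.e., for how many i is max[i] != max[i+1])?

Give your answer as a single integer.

step 1: append 46 -> window=[46] (not full yet)
step 2: append 4 -> window=[46, 4] (not full yet)
step 3: append 23 -> window=[46, 4, 23] -> max=46
step 4: append 71 -> window=[4, 23, 71] -> max=71
step 5: append 8 -> window=[23, 71, 8] -> max=71
step 6: append 14 -> window=[71, 8, 14] -> max=71
step 7: append 35 -> window=[8, 14, 35] -> max=35
step 8: append 36 -> window=[14, 35, 36] -> max=36
step 9: append 6 -> window=[35, 36, 6] -> max=36
step 10: append 12 -> window=[36, 6, 12] -> max=36
Recorded maximums: 46 71 71 71 35 36 36 36
Changes between consecutive maximums: 3

Answer: 3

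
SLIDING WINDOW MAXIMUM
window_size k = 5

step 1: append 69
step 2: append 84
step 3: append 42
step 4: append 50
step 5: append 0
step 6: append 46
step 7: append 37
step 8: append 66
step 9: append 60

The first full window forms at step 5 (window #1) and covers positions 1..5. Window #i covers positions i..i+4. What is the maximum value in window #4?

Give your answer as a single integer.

Answer: 66

Derivation:
step 1: append 69 -> window=[69] (not full yet)
step 2: append 84 -> window=[69, 84] (not full yet)
step 3: append 42 -> window=[69, 84, 42] (not full yet)
step 4: append 50 -> window=[69, 84, 42, 50] (not full yet)
step 5: append 0 -> window=[69, 84, 42, 50, 0] -> max=84
step 6: append 46 -> window=[84, 42, 50, 0, 46] -> max=84
step 7: append 37 -> window=[42, 50, 0, 46, 37] -> max=50
step 8: append 66 -> window=[50, 0, 46, 37, 66] -> max=66
Window #4 max = 66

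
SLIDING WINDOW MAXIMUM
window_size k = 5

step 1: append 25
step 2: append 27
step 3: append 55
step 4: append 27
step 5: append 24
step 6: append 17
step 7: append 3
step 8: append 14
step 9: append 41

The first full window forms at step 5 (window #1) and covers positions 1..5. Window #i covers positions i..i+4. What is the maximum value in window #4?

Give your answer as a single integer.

step 1: append 25 -> window=[25] (not full yet)
step 2: append 27 -> window=[25, 27] (not full yet)
step 3: append 55 -> window=[25, 27, 55] (not full yet)
step 4: append 27 -> window=[25, 27, 55, 27] (not full yet)
step 5: append 24 -> window=[25, 27, 55, 27, 24] -> max=55
step 6: append 17 -> window=[27, 55, 27, 24, 17] -> max=55
step 7: append 3 -> window=[55, 27, 24, 17, 3] -> max=55
step 8: append 14 -> window=[27, 24, 17, 3, 14] -> max=27
Window #4 max = 27

Answer: 27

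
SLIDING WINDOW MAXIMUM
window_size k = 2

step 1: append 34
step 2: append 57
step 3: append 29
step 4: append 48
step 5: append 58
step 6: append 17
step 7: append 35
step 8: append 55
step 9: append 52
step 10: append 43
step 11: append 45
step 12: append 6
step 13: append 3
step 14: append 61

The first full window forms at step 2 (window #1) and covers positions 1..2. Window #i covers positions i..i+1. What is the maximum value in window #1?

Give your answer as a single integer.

step 1: append 34 -> window=[34] (not full yet)
step 2: append 57 -> window=[34, 57] -> max=57
Window #1 max = 57

Answer: 57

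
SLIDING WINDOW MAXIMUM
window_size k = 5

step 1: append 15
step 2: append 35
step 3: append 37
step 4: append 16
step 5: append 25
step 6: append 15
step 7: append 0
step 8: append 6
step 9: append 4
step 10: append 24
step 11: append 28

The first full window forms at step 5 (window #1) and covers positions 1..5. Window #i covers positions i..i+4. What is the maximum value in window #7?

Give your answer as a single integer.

step 1: append 15 -> window=[15] (not full yet)
step 2: append 35 -> window=[15, 35] (not full yet)
step 3: append 37 -> window=[15, 35, 37] (not full yet)
step 4: append 16 -> window=[15, 35, 37, 16] (not full yet)
step 5: append 25 -> window=[15, 35, 37, 16, 25] -> max=37
step 6: append 15 -> window=[35, 37, 16, 25, 15] -> max=37
step 7: append 0 -> window=[37, 16, 25, 15, 0] -> max=37
step 8: append 6 -> window=[16, 25, 15, 0, 6] -> max=25
step 9: append 4 -> window=[25, 15, 0, 6, 4] -> max=25
step 10: append 24 -> window=[15, 0, 6, 4, 24] -> max=24
step 11: append 28 -> window=[0, 6, 4, 24, 28] -> max=28
Window #7 max = 28

Answer: 28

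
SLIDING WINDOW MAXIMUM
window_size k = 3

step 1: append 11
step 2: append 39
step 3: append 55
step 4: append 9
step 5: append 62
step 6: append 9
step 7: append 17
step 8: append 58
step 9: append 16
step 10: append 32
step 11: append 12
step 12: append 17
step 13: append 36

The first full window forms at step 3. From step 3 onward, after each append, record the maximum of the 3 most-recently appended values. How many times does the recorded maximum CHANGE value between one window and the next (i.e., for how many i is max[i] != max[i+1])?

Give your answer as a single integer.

Answer: 4

Derivation:
step 1: append 11 -> window=[11] (not full yet)
step 2: append 39 -> window=[11, 39] (not full yet)
step 3: append 55 -> window=[11, 39, 55] -> max=55
step 4: append 9 -> window=[39, 55, 9] -> max=55
step 5: append 62 -> window=[55, 9, 62] -> max=62
step 6: append 9 -> window=[9, 62, 9] -> max=62
step 7: append 17 -> window=[62, 9, 17] -> max=62
step 8: append 58 -> window=[9, 17, 58] -> max=58
step 9: append 16 -> window=[17, 58, 16] -> max=58
step 10: append 32 -> window=[58, 16, 32] -> max=58
step 11: append 12 -> window=[16, 32, 12] -> max=32
step 12: append 17 -> window=[32, 12, 17] -> max=32
step 13: append 36 -> window=[12, 17, 36] -> max=36
Recorded maximums: 55 55 62 62 62 58 58 58 32 32 36
Changes between consecutive maximums: 4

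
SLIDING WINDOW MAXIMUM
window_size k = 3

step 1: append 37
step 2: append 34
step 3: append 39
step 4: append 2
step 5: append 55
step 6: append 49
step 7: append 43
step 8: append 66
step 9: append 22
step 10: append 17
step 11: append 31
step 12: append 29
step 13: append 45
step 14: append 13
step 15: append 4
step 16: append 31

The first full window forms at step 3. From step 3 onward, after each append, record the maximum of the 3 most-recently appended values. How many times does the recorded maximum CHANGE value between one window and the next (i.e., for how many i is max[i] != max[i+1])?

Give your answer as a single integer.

step 1: append 37 -> window=[37] (not full yet)
step 2: append 34 -> window=[37, 34] (not full yet)
step 3: append 39 -> window=[37, 34, 39] -> max=39
step 4: append 2 -> window=[34, 39, 2] -> max=39
step 5: append 55 -> window=[39, 2, 55] -> max=55
step 6: append 49 -> window=[2, 55, 49] -> max=55
step 7: append 43 -> window=[55, 49, 43] -> max=55
step 8: append 66 -> window=[49, 43, 66] -> max=66
step 9: append 22 -> window=[43, 66, 22] -> max=66
step 10: append 17 -> window=[66, 22, 17] -> max=66
step 11: append 31 -> window=[22, 17, 31] -> max=31
step 12: append 29 -> window=[17, 31, 29] -> max=31
step 13: append 45 -> window=[31, 29, 45] -> max=45
step 14: append 13 -> window=[29, 45, 13] -> max=45
step 15: append 4 -> window=[45, 13, 4] -> max=45
step 16: append 31 -> window=[13, 4, 31] -> max=31
Recorded maximums: 39 39 55 55 55 66 66 66 31 31 45 45 45 31
Changes between consecutive maximums: 5

Answer: 5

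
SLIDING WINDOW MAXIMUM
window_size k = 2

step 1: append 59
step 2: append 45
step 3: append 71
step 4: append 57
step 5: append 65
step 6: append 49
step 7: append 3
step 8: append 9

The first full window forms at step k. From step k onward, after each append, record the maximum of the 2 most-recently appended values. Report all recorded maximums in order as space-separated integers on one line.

Answer: 59 71 71 65 65 49 9

Derivation:
step 1: append 59 -> window=[59] (not full yet)
step 2: append 45 -> window=[59, 45] -> max=59
step 3: append 71 -> window=[45, 71] -> max=71
step 4: append 57 -> window=[71, 57] -> max=71
step 5: append 65 -> window=[57, 65] -> max=65
step 6: append 49 -> window=[65, 49] -> max=65
step 7: append 3 -> window=[49, 3] -> max=49
step 8: append 9 -> window=[3, 9] -> max=9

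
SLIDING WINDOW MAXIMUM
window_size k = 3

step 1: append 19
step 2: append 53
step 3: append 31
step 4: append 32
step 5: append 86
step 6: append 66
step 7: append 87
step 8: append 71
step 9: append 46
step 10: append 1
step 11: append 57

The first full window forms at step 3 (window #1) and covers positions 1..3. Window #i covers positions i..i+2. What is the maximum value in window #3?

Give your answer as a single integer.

step 1: append 19 -> window=[19] (not full yet)
step 2: append 53 -> window=[19, 53] (not full yet)
step 3: append 31 -> window=[19, 53, 31] -> max=53
step 4: append 32 -> window=[53, 31, 32] -> max=53
step 5: append 86 -> window=[31, 32, 86] -> max=86
Window #3 max = 86

Answer: 86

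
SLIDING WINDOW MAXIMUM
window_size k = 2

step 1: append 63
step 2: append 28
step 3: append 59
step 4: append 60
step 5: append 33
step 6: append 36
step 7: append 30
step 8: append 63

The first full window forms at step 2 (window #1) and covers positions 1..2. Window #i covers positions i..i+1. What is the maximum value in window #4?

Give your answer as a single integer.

Answer: 60

Derivation:
step 1: append 63 -> window=[63] (not full yet)
step 2: append 28 -> window=[63, 28] -> max=63
step 3: append 59 -> window=[28, 59] -> max=59
step 4: append 60 -> window=[59, 60] -> max=60
step 5: append 33 -> window=[60, 33] -> max=60
Window #4 max = 60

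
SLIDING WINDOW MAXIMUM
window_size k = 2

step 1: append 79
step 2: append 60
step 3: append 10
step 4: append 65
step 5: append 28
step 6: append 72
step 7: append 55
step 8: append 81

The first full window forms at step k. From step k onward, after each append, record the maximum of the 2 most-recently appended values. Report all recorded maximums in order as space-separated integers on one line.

step 1: append 79 -> window=[79] (not full yet)
step 2: append 60 -> window=[79, 60] -> max=79
step 3: append 10 -> window=[60, 10] -> max=60
step 4: append 65 -> window=[10, 65] -> max=65
step 5: append 28 -> window=[65, 28] -> max=65
step 6: append 72 -> window=[28, 72] -> max=72
step 7: append 55 -> window=[72, 55] -> max=72
step 8: append 81 -> window=[55, 81] -> max=81

Answer: 79 60 65 65 72 72 81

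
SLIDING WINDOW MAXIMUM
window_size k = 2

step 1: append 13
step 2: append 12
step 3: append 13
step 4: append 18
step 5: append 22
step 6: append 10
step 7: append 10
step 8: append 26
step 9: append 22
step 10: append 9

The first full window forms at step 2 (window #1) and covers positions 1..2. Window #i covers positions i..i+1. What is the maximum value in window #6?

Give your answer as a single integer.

step 1: append 13 -> window=[13] (not full yet)
step 2: append 12 -> window=[13, 12] -> max=13
step 3: append 13 -> window=[12, 13] -> max=13
step 4: append 18 -> window=[13, 18] -> max=18
step 5: append 22 -> window=[18, 22] -> max=22
step 6: append 10 -> window=[22, 10] -> max=22
step 7: append 10 -> window=[10, 10] -> max=10
Window #6 max = 10

Answer: 10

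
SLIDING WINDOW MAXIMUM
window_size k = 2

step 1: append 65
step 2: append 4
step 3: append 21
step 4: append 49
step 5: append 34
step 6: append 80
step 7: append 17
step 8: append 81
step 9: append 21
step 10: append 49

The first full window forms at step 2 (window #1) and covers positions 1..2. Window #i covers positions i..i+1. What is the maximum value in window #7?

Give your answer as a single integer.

step 1: append 65 -> window=[65] (not full yet)
step 2: append 4 -> window=[65, 4] -> max=65
step 3: append 21 -> window=[4, 21] -> max=21
step 4: append 49 -> window=[21, 49] -> max=49
step 5: append 34 -> window=[49, 34] -> max=49
step 6: append 80 -> window=[34, 80] -> max=80
step 7: append 17 -> window=[80, 17] -> max=80
step 8: append 81 -> window=[17, 81] -> max=81
Window #7 max = 81

Answer: 81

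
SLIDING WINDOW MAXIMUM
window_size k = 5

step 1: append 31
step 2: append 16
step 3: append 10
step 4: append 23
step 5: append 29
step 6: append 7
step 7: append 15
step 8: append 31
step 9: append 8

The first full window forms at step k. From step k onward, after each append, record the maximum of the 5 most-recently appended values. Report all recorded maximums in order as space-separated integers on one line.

Answer: 31 29 29 31 31

Derivation:
step 1: append 31 -> window=[31] (not full yet)
step 2: append 16 -> window=[31, 16] (not full yet)
step 3: append 10 -> window=[31, 16, 10] (not full yet)
step 4: append 23 -> window=[31, 16, 10, 23] (not full yet)
step 5: append 29 -> window=[31, 16, 10, 23, 29] -> max=31
step 6: append 7 -> window=[16, 10, 23, 29, 7] -> max=29
step 7: append 15 -> window=[10, 23, 29, 7, 15] -> max=29
step 8: append 31 -> window=[23, 29, 7, 15, 31] -> max=31
step 9: append 8 -> window=[29, 7, 15, 31, 8] -> max=31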